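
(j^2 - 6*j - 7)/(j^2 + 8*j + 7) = (j - 7)/(j + 7)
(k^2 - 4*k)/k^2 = (k - 4)/k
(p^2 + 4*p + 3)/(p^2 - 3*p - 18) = (p + 1)/(p - 6)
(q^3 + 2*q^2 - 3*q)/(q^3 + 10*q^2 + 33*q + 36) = q*(q - 1)/(q^2 + 7*q + 12)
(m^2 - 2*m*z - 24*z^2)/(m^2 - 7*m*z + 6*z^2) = (-m - 4*z)/(-m + z)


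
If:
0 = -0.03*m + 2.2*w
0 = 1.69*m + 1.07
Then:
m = -0.63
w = -0.01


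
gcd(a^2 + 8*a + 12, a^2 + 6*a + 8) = a + 2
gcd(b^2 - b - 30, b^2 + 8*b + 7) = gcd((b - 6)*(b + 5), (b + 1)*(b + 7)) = 1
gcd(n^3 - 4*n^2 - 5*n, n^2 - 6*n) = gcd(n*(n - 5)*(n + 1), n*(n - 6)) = n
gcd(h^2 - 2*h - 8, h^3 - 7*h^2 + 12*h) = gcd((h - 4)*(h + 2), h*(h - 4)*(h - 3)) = h - 4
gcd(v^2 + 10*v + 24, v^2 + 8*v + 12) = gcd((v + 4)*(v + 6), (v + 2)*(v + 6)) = v + 6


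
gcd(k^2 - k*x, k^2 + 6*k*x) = k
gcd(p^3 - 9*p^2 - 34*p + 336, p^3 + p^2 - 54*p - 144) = p^2 - 2*p - 48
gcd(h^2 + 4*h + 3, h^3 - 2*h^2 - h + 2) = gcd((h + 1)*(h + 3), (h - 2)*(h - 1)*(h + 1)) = h + 1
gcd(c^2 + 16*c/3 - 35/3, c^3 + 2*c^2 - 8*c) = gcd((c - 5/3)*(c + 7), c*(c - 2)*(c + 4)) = 1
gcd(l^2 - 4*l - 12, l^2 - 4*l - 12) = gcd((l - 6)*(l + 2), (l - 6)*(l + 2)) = l^2 - 4*l - 12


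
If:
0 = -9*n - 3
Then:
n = -1/3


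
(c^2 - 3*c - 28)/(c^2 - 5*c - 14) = (c + 4)/(c + 2)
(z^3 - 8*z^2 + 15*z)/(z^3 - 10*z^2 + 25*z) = (z - 3)/(z - 5)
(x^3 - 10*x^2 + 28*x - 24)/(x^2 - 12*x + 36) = (x^2 - 4*x + 4)/(x - 6)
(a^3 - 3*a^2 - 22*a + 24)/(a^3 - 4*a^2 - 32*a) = (a^2 - 7*a + 6)/(a*(a - 8))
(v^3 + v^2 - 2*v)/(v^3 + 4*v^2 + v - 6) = v/(v + 3)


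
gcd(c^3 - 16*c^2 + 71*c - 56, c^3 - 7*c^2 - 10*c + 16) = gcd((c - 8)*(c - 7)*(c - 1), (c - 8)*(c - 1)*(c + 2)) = c^2 - 9*c + 8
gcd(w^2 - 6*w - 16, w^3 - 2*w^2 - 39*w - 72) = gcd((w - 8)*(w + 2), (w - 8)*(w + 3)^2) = w - 8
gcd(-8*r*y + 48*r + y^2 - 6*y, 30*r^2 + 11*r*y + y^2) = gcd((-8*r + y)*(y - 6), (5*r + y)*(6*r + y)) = 1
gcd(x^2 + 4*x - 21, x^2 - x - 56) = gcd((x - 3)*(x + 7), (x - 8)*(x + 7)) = x + 7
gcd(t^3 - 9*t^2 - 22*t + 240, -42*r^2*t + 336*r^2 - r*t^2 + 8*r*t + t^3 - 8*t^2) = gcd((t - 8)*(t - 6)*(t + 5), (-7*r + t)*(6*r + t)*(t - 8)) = t - 8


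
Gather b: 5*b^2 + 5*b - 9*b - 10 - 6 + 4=5*b^2 - 4*b - 12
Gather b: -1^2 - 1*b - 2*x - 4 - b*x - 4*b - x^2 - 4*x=b*(-x - 5) - x^2 - 6*x - 5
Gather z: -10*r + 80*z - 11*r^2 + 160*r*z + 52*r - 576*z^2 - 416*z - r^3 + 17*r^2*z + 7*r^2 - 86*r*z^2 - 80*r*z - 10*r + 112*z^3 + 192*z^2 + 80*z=-r^3 - 4*r^2 + 32*r + 112*z^3 + z^2*(-86*r - 384) + z*(17*r^2 + 80*r - 256)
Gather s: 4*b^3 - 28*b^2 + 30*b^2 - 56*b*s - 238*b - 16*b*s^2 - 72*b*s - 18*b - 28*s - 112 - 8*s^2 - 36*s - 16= 4*b^3 + 2*b^2 - 256*b + s^2*(-16*b - 8) + s*(-128*b - 64) - 128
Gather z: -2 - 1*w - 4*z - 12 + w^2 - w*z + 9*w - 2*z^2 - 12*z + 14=w^2 + 8*w - 2*z^2 + z*(-w - 16)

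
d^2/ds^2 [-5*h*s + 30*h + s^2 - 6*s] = 2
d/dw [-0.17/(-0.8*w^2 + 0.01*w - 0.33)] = (0.0017 - 0.272*w)/(0.8*w^2 - 0.01*w + 0.33)^2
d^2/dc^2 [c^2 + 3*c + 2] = 2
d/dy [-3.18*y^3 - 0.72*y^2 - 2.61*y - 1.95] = -9.54*y^2 - 1.44*y - 2.61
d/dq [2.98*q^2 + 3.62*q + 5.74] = 5.96*q + 3.62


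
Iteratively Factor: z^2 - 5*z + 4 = (z - 1)*(z - 4)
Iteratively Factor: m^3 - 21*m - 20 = (m + 1)*(m^2 - m - 20) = (m + 1)*(m + 4)*(m - 5)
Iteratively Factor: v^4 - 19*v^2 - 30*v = (v + 3)*(v^3 - 3*v^2 - 10*v) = (v - 5)*(v + 3)*(v^2 + 2*v) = (v - 5)*(v + 2)*(v + 3)*(v)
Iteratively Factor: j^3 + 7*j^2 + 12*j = (j)*(j^2 + 7*j + 12) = j*(j + 3)*(j + 4)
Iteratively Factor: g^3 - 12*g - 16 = (g + 2)*(g^2 - 2*g - 8) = (g - 4)*(g + 2)*(g + 2)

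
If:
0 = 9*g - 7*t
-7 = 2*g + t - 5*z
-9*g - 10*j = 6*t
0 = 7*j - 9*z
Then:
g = -98/137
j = 819/685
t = -126/137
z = 637/685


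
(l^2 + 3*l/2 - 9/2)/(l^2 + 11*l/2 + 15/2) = (2*l - 3)/(2*l + 5)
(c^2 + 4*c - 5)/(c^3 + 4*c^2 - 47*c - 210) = (c - 1)/(c^2 - c - 42)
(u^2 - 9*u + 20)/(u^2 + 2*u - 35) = (u - 4)/(u + 7)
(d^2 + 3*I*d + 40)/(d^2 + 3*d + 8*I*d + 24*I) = (d - 5*I)/(d + 3)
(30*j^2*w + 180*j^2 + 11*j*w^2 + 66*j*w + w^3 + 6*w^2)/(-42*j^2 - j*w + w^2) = (5*j*w + 30*j + w^2 + 6*w)/(-7*j + w)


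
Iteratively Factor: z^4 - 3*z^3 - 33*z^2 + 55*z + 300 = (z - 5)*(z^3 + 2*z^2 - 23*z - 60) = (z - 5)*(z + 4)*(z^2 - 2*z - 15) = (z - 5)*(z + 3)*(z + 4)*(z - 5)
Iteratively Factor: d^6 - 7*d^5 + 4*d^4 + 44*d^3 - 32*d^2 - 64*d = (d)*(d^5 - 7*d^4 + 4*d^3 + 44*d^2 - 32*d - 64) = d*(d + 1)*(d^4 - 8*d^3 + 12*d^2 + 32*d - 64) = d*(d - 4)*(d + 1)*(d^3 - 4*d^2 - 4*d + 16) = d*(d - 4)*(d + 1)*(d + 2)*(d^2 - 6*d + 8) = d*(d - 4)*(d - 2)*(d + 1)*(d + 2)*(d - 4)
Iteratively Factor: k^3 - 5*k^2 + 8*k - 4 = (k - 1)*(k^2 - 4*k + 4) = (k - 2)*(k - 1)*(k - 2)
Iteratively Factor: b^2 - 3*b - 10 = (b - 5)*(b + 2)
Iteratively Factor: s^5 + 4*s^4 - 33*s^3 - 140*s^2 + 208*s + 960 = (s + 4)*(s^4 - 33*s^2 - 8*s + 240) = (s - 5)*(s + 4)*(s^3 + 5*s^2 - 8*s - 48) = (s - 5)*(s + 4)^2*(s^2 + s - 12) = (s - 5)*(s - 3)*(s + 4)^2*(s + 4)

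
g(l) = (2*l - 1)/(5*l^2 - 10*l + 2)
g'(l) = (10 - 10*l)*(2*l - 1)/(5*l^2 - 10*l + 2)^2 + 2/(5*l^2 - 10*l + 2) = 2*(-5*l^2 + 5*l - 3)/(25*l^4 - 100*l^3 + 120*l^2 - 40*l + 4)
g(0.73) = -0.17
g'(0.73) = -0.58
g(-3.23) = -0.09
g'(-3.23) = -0.02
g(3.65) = 0.20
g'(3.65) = -0.10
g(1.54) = -1.35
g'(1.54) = -6.02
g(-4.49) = -0.07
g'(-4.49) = -0.01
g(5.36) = 0.11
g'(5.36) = -0.03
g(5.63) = 0.10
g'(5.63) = -0.02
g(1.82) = 7.29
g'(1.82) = -159.67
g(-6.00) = -0.05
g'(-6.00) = -0.00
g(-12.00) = -0.03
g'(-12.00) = 0.00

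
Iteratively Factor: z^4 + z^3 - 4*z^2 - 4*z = (z)*(z^3 + z^2 - 4*z - 4) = z*(z - 2)*(z^2 + 3*z + 2) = z*(z - 2)*(z + 2)*(z + 1)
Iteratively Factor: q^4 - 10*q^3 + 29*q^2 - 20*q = (q)*(q^3 - 10*q^2 + 29*q - 20) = q*(q - 5)*(q^2 - 5*q + 4) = q*(q - 5)*(q - 1)*(q - 4)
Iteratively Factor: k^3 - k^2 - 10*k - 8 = (k + 1)*(k^2 - 2*k - 8) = (k + 1)*(k + 2)*(k - 4)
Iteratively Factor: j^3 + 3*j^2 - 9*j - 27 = (j + 3)*(j^2 - 9) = (j + 3)^2*(j - 3)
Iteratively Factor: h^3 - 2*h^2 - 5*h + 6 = (h + 2)*(h^2 - 4*h + 3) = (h - 3)*(h + 2)*(h - 1)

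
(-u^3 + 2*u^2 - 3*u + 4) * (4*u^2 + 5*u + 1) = -4*u^5 + 3*u^4 - 3*u^3 + 3*u^2 + 17*u + 4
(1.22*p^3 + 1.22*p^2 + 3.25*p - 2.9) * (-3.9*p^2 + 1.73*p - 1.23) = -4.758*p^5 - 2.6474*p^4 - 12.065*p^3 + 15.4319*p^2 - 9.0145*p + 3.567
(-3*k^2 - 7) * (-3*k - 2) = 9*k^3 + 6*k^2 + 21*k + 14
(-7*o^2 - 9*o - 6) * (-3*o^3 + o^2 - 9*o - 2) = 21*o^5 + 20*o^4 + 72*o^3 + 89*o^2 + 72*o + 12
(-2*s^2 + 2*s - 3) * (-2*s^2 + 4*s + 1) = 4*s^4 - 12*s^3 + 12*s^2 - 10*s - 3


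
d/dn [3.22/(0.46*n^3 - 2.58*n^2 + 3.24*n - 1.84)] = (-4.4436*n^2 + 16.6152*n - 10.4328)/(0.46*n^3 - 2.58*n^2 + 3.24*n - 1.84)^2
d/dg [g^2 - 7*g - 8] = 2*g - 7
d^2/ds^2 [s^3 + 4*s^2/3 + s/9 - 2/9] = 6*s + 8/3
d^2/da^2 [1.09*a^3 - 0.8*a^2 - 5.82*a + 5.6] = 6.54*a - 1.6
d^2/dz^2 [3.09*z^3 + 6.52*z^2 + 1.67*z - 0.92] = 18.54*z + 13.04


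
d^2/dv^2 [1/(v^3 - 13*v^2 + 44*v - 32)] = 2*((13 - 3*v)*(v^3 - 13*v^2 + 44*v - 32) + (3*v^2 - 26*v + 44)^2)/(v^3 - 13*v^2 + 44*v - 32)^3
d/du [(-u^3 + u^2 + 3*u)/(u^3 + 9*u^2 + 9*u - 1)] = (-10*u^4 - 24*u^3 - 15*u^2 - 2*u - 3)/(u^6 + 18*u^5 + 99*u^4 + 160*u^3 + 63*u^2 - 18*u + 1)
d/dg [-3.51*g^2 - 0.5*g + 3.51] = -7.02*g - 0.5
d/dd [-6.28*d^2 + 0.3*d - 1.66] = 0.3 - 12.56*d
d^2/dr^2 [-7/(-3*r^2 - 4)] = 42*(9*r^2 - 4)/(3*r^2 + 4)^3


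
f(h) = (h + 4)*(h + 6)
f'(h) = 2*h + 10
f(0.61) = 30.47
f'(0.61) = 11.22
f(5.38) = 106.74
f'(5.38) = 20.76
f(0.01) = 24.10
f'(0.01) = 10.02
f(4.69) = 92.90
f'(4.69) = 19.38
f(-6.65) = 1.72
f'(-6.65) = -3.30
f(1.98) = 47.72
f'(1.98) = 13.96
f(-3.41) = 1.53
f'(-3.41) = 3.18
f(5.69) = 113.28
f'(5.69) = 21.38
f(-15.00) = 99.00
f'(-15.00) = -20.00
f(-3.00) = 3.00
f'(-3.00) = 4.00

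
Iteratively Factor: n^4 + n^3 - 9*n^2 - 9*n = (n)*(n^3 + n^2 - 9*n - 9) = n*(n + 3)*(n^2 - 2*n - 3) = n*(n + 1)*(n + 3)*(n - 3)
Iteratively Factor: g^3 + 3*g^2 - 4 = (g - 1)*(g^2 + 4*g + 4) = (g - 1)*(g + 2)*(g + 2)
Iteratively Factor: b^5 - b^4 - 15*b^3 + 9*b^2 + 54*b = (b - 3)*(b^4 + 2*b^3 - 9*b^2 - 18*b) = (b - 3)^2*(b^3 + 5*b^2 + 6*b) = b*(b - 3)^2*(b^2 + 5*b + 6) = b*(b - 3)^2*(b + 2)*(b + 3)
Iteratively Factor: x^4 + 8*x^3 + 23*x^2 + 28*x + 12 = (x + 3)*(x^3 + 5*x^2 + 8*x + 4) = (x + 1)*(x + 3)*(x^2 + 4*x + 4) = (x + 1)*(x + 2)*(x + 3)*(x + 2)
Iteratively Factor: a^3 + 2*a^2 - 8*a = (a)*(a^2 + 2*a - 8) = a*(a + 4)*(a - 2)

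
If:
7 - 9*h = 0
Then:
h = 7/9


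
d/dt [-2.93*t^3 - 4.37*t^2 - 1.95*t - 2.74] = -8.79*t^2 - 8.74*t - 1.95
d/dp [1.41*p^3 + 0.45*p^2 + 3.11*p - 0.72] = 4.23*p^2 + 0.9*p + 3.11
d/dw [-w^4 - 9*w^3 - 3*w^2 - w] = -4*w^3 - 27*w^2 - 6*w - 1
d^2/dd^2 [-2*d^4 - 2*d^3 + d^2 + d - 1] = -24*d^2 - 12*d + 2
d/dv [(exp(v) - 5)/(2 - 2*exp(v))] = -1/(2*sinh(v/2)^2)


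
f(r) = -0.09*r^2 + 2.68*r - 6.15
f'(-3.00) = 3.22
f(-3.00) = -15.00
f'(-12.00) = 4.84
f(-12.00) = -51.27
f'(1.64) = 2.38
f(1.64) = -2.00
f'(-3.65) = 3.34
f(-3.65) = -17.13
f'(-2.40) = 3.11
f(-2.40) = -13.10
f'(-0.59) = 2.79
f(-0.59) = -7.76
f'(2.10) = 2.30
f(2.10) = -0.92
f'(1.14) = 2.47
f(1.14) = -3.21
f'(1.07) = 2.49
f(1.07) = -3.39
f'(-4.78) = 3.54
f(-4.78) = -21.02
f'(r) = 2.68 - 0.18*r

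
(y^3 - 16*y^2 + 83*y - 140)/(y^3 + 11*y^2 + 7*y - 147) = (y^3 - 16*y^2 + 83*y - 140)/(y^3 + 11*y^2 + 7*y - 147)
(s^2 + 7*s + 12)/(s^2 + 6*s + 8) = (s + 3)/(s + 2)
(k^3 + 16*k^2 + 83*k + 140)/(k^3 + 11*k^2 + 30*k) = (k^2 + 11*k + 28)/(k*(k + 6))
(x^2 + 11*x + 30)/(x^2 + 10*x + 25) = (x + 6)/(x + 5)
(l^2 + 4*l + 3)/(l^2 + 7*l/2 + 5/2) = 2*(l + 3)/(2*l + 5)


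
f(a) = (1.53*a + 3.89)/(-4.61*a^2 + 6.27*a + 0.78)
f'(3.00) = 0.31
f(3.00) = -0.39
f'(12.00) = 0.00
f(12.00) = -0.04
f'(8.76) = 0.01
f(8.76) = -0.06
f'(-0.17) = -165.60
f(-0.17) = -8.66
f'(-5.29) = -0.00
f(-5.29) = 0.03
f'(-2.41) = -0.04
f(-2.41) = -0.00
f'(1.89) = 4.74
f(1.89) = -1.77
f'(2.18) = 1.59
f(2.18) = -0.97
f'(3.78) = 0.12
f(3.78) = -0.23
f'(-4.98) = -0.00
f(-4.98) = 0.03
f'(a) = (1.53*a + 3.89)*(9.22*a - 6.27)/(-4.61*a^2 + 6.27*a + 0.78)^2 + 1.53/(-4.61*a^2 + 6.27*a + 0.78) = (7.0533*a^2 + 35.8658*a - 23.1969)/(21.2521*a^4 - 57.8094*a^3 + 32.1213*a^2 + 9.7812*a + 0.6084)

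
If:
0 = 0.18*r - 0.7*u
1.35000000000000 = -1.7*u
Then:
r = -3.09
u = -0.79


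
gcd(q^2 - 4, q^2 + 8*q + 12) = q + 2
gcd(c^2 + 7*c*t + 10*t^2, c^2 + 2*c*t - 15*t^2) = c + 5*t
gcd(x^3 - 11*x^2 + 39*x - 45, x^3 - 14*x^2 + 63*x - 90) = x^2 - 8*x + 15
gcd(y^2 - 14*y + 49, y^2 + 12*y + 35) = 1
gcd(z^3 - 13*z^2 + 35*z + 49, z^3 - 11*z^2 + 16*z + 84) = z - 7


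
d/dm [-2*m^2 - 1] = -4*m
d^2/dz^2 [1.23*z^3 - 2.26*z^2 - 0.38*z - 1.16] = 7.38*z - 4.52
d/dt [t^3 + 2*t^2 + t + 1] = 3*t^2 + 4*t + 1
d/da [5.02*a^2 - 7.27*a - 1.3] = 10.04*a - 7.27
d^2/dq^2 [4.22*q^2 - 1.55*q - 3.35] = 8.44000000000000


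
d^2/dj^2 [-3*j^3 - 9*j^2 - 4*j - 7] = -18*j - 18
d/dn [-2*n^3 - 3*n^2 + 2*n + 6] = -6*n^2 - 6*n + 2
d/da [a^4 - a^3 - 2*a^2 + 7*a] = 4*a^3 - 3*a^2 - 4*a + 7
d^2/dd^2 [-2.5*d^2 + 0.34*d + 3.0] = -5.00000000000000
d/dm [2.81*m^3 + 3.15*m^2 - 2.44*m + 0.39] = 8.43*m^2 + 6.3*m - 2.44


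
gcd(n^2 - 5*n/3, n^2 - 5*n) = n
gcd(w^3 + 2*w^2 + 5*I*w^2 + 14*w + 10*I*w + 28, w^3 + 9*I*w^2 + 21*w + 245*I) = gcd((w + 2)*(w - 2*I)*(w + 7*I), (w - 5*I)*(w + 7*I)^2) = w + 7*I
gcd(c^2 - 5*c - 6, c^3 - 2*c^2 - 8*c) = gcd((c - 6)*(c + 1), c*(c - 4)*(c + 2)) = 1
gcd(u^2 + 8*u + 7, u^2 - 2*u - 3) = u + 1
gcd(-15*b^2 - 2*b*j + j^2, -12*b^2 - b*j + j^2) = 3*b + j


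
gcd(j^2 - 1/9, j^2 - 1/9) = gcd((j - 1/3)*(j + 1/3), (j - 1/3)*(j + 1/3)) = j^2 - 1/9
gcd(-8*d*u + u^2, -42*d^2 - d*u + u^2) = 1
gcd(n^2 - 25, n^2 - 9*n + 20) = n - 5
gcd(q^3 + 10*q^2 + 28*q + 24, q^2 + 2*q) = q + 2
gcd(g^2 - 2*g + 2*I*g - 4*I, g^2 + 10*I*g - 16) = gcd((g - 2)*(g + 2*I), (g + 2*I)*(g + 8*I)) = g + 2*I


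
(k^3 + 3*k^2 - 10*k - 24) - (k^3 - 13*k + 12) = 3*k^2 + 3*k - 36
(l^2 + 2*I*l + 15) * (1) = l^2 + 2*I*l + 15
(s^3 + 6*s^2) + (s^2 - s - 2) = s^3 + 7*s^2 - s - 2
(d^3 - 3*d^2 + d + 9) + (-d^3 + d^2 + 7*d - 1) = -2*d^2 + 8*d + 8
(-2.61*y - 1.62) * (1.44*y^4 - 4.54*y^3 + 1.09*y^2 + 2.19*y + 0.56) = -3.7584*y^5 + 9.5166*y^4 + 4.5099*y^3 - 7.4817*y^2 - 5.0094*y - 0.9072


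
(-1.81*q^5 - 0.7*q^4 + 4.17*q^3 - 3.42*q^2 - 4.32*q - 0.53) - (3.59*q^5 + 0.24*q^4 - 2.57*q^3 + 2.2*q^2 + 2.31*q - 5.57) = -5.4*q^5 - 0.94*q^4 + 6.74*q^3 - 5.62*q^2 - 6.63*q + 5.04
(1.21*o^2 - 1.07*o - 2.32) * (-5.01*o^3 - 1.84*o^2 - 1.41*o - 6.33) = -6.0621*o^5 + 3.1343*o^4 + 11.8859*o^3 - 1.8818*o^2 + 10.0443*o + 14.6856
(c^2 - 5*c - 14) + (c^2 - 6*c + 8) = 2*c^2 - 11*c - 6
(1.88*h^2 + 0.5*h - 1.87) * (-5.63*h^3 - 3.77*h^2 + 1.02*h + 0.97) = -10.5844*h^5 - 9.9026*h^4 + 10.5607*h^3 + 9.3835*h^2 - 1.4224*h - 1.8139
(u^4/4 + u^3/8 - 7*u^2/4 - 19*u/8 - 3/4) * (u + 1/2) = u^5/4 + u^4/4 - 27*u^3/16 - 13*u^2/4 - 31*u/16 - 3/8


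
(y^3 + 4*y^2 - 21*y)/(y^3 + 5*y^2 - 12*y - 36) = y*(y + 7)/(y^2 + 8*y + 12)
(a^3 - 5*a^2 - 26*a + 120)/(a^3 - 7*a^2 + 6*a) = (a^2 + a - 20)/(a*(a - 1))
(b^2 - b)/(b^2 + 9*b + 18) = b*(b - 1)/(b^2 + 9*b + 18)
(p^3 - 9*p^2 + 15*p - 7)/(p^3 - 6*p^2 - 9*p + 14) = (p - 1)/(p + 2)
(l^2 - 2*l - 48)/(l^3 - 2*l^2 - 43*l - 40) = (l + 6)/(l^2 + 6*l + 5)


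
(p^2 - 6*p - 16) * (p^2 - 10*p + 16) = p^4 - 16*p^3 + 60*p^2 + 64*p - 256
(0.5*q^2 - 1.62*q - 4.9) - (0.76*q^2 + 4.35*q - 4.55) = -0.26*q^2 - 5.97*q - 0.350000000000001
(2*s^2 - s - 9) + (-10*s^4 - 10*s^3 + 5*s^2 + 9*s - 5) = -10*s^4 - 10*s^3 + 7*s^2 + 8*s - 14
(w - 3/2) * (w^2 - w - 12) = w^3 - 5*w^2/2 - 21*w/2 + 18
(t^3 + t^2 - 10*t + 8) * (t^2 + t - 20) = t^5 + 2*t^4 - 29*t^3 - 22*t^2 + 208*t - 160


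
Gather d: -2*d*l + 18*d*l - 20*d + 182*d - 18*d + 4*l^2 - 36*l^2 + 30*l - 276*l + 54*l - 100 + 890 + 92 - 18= d*(16*l + 144) - 32*l^2 - 192*l + 864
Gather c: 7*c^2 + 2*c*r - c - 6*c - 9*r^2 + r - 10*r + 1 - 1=7*c^2 + c*(2*r - 7) - 9*r^2 - 9*r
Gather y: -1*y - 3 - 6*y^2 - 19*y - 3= -6*y^2 - 20*y - 6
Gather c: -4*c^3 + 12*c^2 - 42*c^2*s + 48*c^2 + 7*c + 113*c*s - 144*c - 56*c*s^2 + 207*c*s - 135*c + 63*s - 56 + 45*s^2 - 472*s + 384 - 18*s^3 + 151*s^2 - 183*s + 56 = -4*c^3 + c^2*(60 - 42*s) + c*(-56*s^2 + 320*s - 272) - 18*s^3 + 196*s^2 - 592*s + 384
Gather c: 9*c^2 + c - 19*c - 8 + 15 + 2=9*c^2 - 18*c + 9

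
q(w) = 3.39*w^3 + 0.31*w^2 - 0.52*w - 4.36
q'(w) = 10.17*w^2 + 0.62*w - 0.52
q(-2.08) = -32.44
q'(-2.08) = 42.19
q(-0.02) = -4.35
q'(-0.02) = -0.53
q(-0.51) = -4.46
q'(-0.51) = 1.81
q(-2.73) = -69.60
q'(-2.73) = 73.58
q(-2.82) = -76.45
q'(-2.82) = 78.61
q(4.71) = 354.28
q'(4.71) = 228.01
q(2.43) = 44.85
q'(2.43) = 61.04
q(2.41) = 43.64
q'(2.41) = 60.04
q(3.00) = 88.40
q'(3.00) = 92.87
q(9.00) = 2487.38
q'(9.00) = 828.83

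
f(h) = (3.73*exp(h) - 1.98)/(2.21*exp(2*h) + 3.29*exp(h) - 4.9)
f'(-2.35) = -0.05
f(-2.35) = 0.36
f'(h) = (3.73*exp(h) - 1.98)*(-4.42*exp(2*h) - 3.29*exp(h))/(2.21*exp(2*h) + 3.29*exp(h) - 4.9)^2 + 3.73*exp(h)/(2.21*exp(2*h) + 3.29*exp(h) - 4.9) = (-8.2433*exp(2*h) + 8.7516*exp(h) - 11.7628)*exp(h)/(4.8841*exp(4*h) + 14.5418*exp(3*h) - 10.8339*exp(2*h) - 32.242*exp(h) + 24.01)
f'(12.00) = 0.00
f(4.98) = 0.01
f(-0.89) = 0.14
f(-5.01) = 0.40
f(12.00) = 0.00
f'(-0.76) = -0.53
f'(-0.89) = -0.39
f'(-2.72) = -0.03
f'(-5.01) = -0.00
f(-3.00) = 0.38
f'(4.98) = -0.01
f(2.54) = 0.12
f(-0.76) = 0.08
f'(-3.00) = -0.03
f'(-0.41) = -2.09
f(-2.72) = 0.37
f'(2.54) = -0.10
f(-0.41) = -0.28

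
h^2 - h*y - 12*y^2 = (h - 4*y)*(h + 3*y)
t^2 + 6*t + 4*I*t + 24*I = (t + 6)*(t + 4*I)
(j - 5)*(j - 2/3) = j^2 - 17*j/3 + 10/3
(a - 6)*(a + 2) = a^2 - 4*a - 12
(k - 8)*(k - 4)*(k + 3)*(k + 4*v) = k^4 + 4*k^3*v - 9*k^3 - 36*k^2*v - 4*k^2 - 16*k*v + 96*k + 384*v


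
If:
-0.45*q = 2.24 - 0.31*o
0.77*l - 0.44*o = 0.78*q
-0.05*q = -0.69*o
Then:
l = -5.52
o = -0.38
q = -5.24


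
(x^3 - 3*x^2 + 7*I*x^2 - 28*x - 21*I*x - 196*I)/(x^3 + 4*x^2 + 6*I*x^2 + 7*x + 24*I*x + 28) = (x - 7)/(x - I)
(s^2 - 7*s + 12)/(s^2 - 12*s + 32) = (s - 3)/(s - 8)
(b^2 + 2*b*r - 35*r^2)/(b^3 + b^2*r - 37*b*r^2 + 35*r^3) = 1/(b - r)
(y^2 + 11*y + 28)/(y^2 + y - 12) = (y + 7)/(y - 3)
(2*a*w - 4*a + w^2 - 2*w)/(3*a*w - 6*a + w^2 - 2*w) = (2*a + w)/(3*a + w)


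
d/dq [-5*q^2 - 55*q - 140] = -10*q - 55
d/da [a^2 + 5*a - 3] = 2*a + 5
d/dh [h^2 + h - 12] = 2*h + 1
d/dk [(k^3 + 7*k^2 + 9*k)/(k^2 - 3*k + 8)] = (k^4 - 6*k^3 - 6*k^2 + 112*k + 72)/(k^4 - 6*k^3 + 25*k^2 - 48*k + 64)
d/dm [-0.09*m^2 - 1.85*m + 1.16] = -0.18*m - 1.85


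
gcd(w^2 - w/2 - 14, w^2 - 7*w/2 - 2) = w - 4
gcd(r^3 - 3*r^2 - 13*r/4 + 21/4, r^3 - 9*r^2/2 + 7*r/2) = r^2 - 9*r/2 + 7/2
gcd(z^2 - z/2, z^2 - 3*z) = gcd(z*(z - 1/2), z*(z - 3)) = z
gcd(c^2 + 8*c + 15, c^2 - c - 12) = c + 3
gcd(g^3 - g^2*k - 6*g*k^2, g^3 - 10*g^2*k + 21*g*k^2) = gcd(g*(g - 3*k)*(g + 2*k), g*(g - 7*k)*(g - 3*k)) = g^2 - 3*g*k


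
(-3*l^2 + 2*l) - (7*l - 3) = -3*l^2 - 5*l + 3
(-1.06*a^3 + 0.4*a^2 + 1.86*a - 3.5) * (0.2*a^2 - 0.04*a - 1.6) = -0.212*a^5 + 0.1224*a^4 + 2.052*a^3 - 1.4144*a^2 - 2.836*a + 5.6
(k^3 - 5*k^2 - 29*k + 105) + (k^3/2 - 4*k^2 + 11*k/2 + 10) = 3*k^3/2 - 9*k^2 - 47*k/2 + 115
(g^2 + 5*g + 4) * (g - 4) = g^3 + g^2 - 16*g - 16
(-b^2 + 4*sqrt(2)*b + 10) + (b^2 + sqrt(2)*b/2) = 9*sqrt(2)*b/2 + 10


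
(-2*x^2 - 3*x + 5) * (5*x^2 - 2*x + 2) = -10*x^4 - 11*x^3 + 27*x^2 - 16*x + 10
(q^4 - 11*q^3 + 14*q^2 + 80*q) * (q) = q^5 - 11*q^4 + 14*q^3 + 80*q^2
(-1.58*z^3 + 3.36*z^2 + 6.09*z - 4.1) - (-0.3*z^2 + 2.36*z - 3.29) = -1.58*z^3 + 3.66*z^2 + 3.73*z - 0.81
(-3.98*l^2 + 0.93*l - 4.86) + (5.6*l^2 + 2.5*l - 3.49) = 1.62*l^2 + 3.43*l - 8.35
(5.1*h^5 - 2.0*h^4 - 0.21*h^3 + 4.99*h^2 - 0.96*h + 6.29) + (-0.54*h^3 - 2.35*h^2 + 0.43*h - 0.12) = 5.1*h^5 - 2.0*h^4 - 0.75*h^3 + 2.64*h^2 - 0.53*h + 6.17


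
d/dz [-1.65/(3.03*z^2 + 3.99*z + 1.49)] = (9.999*z + 6.5835)/(3.03*z^2 + 3.99*z + 1.49)^2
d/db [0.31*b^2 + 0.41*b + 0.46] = 0.62*b + 0.41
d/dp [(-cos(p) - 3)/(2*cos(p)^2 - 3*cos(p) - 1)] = (-12*cos(p) - cos(2*p) + 7)*sin(p)/(3*cos(p) - cos(2*p))^2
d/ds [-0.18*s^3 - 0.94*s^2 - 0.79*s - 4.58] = -0.54*s^2 - 1.88*s - 0.79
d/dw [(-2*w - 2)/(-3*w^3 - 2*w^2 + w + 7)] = 2*(3*w^3 + 2*w^2 - w - (w + 1)*(9*w^2 + 4*w - 1) - 7)/(3*w^3 + 2*w^2 - w - 7)^2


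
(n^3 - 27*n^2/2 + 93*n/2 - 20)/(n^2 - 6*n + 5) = (n^2 - 17*n/2 + 4)/(n - 1)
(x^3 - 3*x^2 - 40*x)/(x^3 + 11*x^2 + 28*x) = (x^2 - 3*x - 40)/(x^2 + 11*x + 28)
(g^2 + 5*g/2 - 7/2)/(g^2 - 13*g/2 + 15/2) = (2*g^2 + 5*g - 7)/(2*g^2 - 13*g + 15)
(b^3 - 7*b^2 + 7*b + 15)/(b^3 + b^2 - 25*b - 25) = (b - 3)/(b + 5)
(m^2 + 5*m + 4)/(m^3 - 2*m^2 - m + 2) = (m + 4)/(m^2 - 3*m + 2)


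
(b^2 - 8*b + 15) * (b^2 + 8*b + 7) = b^4 - 42*b^2 + 64*b + 105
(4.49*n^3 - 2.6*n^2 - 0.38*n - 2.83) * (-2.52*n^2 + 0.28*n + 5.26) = -11.3148*n^5 + 7.8092*n^4 + 23.847*n^3 - 6.6508*n^2 - 2.7912*n - 14.8858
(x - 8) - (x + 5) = -13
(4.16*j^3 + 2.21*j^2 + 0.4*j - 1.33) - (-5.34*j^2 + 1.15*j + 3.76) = 4.16*j^3 + 7.55*j^2 - 0.75*j - 5.09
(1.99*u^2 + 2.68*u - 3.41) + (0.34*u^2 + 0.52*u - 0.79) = 2.33*u^2 + 3.2*u - 4.2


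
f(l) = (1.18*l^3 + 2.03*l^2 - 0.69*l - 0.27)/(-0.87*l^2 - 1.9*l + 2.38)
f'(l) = (1.74*l + 1.9)*(1.18*l^3 + 2.03*l^2 - 0.69*l - 0.27)/(-0.87*l^2 - 1.9*l + 2.38)^2 + (3.54*l^2 + 4.06*l - 0.69)/(-0.87*l^2 - 1.9*l + 2.38)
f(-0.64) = 0.21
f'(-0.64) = -0.52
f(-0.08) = -0.08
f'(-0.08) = -0.45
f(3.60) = -5.00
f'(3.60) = -1.21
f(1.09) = -4.03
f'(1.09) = 10.14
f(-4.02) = 10.23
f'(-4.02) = 2.95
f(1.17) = -3.47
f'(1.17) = 4.61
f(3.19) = -4.51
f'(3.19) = -1.17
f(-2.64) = -4.51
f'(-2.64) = 19.08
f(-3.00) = -47.16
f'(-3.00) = 702.24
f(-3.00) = -47.16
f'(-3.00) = 702.24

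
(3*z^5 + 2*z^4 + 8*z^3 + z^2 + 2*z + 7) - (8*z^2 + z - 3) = 3*z^5 + 2*z^4 + 8*z^3 - 7*z^2 + z + 10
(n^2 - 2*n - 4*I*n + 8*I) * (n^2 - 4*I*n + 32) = n^4 - 2*n^3 - 8*I*n^3 + 16*n^2 + 16*I*n^2 - 32*n - 128*I*n + 256*I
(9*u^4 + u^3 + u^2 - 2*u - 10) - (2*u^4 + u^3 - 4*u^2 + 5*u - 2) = 7*u^4 + 5*u^2 - 7*u - 8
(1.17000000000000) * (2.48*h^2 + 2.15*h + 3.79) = 2.9016*h^2 + 2.5155*h + 4.4343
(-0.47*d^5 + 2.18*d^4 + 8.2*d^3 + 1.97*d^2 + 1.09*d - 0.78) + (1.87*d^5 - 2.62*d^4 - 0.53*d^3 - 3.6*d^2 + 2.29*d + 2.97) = 1.4*d^5 - 0.44*d^4 + 7.67*d^3 - 1.63*d^2 + 3.38*d + 2.19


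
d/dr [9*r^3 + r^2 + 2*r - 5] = 27*r^2 + 2*r + 2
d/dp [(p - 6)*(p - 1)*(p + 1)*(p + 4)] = 4*p^3 - 6*p^2 - 50*p + 2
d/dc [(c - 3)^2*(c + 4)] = (c - 3)*(3*c + 5)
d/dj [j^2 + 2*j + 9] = 2*j + 2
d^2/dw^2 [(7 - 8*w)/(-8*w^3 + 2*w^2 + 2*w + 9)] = 4*(768*w^5 - 1536*w^4 + 528*w^3 + 1854*w^2 - 1014*w - 23)/(512*w^9 - 384*w^8 - 288*w^7 - 1544*w^6 + 936*w^5 + 732*w^4 + 1720*w^3 - 594*w^2 - 486*w - 729)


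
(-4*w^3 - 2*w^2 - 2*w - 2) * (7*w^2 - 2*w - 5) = -28*w^5 - 6*w^4 + 10*w^3 + 14*w + 10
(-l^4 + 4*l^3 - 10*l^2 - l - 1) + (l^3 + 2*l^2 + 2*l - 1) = -l^4 + 5*l^3 - 8*l^2 + l - 2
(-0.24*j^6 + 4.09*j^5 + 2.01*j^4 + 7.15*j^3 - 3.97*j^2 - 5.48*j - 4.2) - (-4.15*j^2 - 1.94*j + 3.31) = -0.24*j^6 + 4.09*j^5 + 2.01*j^4 + 7.15*j^3 + 0.18*j^2 - 3.54*j - 7.51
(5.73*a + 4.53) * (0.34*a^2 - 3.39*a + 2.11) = 1.9482*a^3 - 17.8845*a^2 - 3.2664*a + 9.5583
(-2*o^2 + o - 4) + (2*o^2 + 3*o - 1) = 4*o - 5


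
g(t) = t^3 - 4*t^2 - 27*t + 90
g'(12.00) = 309.00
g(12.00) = 918.00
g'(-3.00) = 24.00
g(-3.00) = 108.00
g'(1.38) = -32.33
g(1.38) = 47.75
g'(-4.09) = 55.90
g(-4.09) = 65.10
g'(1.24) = -32.31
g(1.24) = 52.28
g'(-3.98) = 52.36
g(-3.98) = 71.05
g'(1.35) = -32.33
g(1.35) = 48.72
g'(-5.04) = 89.52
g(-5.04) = -3.55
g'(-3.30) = 32.07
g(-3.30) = 99.60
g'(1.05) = -32.09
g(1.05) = 58.40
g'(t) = 3*t^2 - 8*t - 27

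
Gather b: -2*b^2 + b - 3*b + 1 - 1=-2*b^2 - 2*b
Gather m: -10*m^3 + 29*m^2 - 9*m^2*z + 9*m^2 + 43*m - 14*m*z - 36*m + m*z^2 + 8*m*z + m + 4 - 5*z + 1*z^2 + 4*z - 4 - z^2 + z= -10*m^3 + m^2*(38 - 9*z) + m*(z^2 - 6*z + 8)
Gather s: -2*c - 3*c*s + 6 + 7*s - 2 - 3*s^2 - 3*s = -2*c - 3*s^2 + s*(4 - 3*c) + 4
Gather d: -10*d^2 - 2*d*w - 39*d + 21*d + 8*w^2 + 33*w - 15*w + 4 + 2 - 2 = -10*d^2 + d*(-2*w - 18) + 8*w^2 + 18*w + 4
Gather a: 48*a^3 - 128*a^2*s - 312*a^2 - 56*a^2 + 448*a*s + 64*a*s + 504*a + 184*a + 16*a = 48*a^3 + a^2*(-128*s - 368) + a*(512*s + 704)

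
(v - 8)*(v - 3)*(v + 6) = v^3 - 5*v^2 - 42*v + 144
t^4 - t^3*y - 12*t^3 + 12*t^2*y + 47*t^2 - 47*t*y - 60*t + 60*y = (t - 5)*(t - 4)*(t - 3)*(t - y)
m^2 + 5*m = m*(m + 5)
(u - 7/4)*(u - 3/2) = u^2 - 13*u/4 + 21/8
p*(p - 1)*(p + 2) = p^3 + p^2 - 2*p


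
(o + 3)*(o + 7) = o^2 + 10*o + 21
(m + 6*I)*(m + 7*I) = m^2 + 13*I*m - 42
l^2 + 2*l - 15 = (l - 3)*(l + 5)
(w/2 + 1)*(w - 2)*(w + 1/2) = w^3/2 + w^2/4 - 2*w - 1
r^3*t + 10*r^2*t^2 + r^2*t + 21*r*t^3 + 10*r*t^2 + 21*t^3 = (r + 3*t)*(r + 7*t)*(r*t + t)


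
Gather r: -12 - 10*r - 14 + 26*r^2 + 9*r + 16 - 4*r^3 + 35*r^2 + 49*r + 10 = -4*r^3 + 61*r^2 + 48*r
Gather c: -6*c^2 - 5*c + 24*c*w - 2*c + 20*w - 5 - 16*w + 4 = -6*c^2 + c*(24*w - 7) + 4*w - 1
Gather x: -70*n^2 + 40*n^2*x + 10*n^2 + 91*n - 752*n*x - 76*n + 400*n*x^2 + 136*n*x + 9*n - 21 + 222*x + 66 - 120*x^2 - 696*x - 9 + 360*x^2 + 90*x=-60*n^2 + 24*n + x^2*(400*n + 240) + x*(40*n^2 - 616*n - 384) + 36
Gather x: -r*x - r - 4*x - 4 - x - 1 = -r + x*(-r - 5) - 5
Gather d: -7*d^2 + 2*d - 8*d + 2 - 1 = -7*d^2 - 6*d + 1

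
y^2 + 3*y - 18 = (y - 3)*(y + 6)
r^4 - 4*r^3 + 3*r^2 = r^2*(r - 3)*(r - 1)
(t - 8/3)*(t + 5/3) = t^2 - t - 40/9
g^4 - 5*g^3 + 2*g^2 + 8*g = g*(g - 4)*(g - 2)*(g + 1)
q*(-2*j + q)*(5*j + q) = -10*j^2*q + 3*j*q^2 + q^3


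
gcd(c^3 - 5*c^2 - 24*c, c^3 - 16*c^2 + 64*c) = c^2 - 8*c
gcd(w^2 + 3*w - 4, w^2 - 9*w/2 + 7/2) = w - 1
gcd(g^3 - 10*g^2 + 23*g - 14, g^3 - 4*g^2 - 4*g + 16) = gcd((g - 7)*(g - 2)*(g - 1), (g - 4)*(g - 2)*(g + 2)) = g - 2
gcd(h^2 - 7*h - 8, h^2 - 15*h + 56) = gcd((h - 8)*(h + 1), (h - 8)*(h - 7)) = h - 8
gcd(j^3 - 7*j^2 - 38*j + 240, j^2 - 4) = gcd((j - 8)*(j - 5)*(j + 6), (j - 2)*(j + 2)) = 1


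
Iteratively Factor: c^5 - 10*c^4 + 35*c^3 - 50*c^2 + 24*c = (c)*(c^4 - 10*c^3 + 35*c^2 - 50*c + 24) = c*(c - 1)*(c^3 - 9*c^2 + 26*c - 24) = c*(c - 2)*(c - 1)*(c^2 - 7*c + 12) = c*(c - 3)*(c - 2)*(c - 1)*(c - 4)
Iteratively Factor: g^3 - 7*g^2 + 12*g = (g)*(g^2 - 7*g + 12) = g*(g - 4)*(g - 3)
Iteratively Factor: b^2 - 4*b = (b)*(b - 4)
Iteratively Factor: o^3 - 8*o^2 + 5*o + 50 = (o + 2)*(o^2 - 10*o + 25) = (o - 5)*(o + 2)*(o - 5)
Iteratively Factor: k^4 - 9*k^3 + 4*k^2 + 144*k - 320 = (k - 4)*(k^3 - 5*k^2 - 16*k + 80) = (k - 4)*(k + 4)*(k^2 - 9*k + 20) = (k - 4)^2*(k + 4)*(k - 5)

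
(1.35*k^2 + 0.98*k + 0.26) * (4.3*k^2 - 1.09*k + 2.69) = 5.805*k^4 + 2.7425*k^3 + 3.6813*k^2 + 2.3528*k + 0.6994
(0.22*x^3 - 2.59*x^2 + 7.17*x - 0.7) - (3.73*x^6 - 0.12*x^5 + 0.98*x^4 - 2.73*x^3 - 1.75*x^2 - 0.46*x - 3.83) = -3.73*x^6 + 0.12*x^5 - 0.98*x^4 + 2.95*x^3 - 0.84*x^2 + 7.63*x + 3.13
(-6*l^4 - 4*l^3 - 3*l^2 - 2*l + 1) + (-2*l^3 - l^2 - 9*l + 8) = -6*l^4 - 6*l^3 - 4*l^2 - 11*l + 9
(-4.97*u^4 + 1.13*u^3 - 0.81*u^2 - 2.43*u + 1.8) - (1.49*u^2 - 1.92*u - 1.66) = -4.97*u^4 + 1.13*u^3 - 2.3*u^2 - 0.51*u + 3.46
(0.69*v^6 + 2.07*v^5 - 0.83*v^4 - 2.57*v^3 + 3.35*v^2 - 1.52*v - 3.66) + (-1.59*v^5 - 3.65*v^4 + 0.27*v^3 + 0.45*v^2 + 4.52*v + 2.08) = 0.69*v^6 + 0.48*v^5 - 4.48*v^4 - 2.3*v^3 + 3.8*v^2 + 3.0*v - 1.58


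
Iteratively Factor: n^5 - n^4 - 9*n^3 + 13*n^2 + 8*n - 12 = (n - 2)*(n^4 + n^3 - 7*n^2 - n + 6) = (n - 2)*(n - 1)*(n^3 + 2*n^2 - 5*n - 6) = (n - 2)^2*(n - 1)*(n^2 + 4*n + 3) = (n - 2)^2*(n - 1)*(n + 1)*(n + 3)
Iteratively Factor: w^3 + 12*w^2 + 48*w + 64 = (w + 4)*(w^2 + 8*w + 16) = (w + 4)^2*(w + 4)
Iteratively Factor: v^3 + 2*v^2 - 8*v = (v - 2)*(v^2 + 4*v) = (v - 2)*(v + 4)*(v)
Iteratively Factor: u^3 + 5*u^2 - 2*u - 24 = (u + 4)*(u^2 + u - 6) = (u - 2)*(u + 4)*(u + 3)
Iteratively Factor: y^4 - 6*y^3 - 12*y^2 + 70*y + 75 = (y + 1)*(y^3 - 7*y^2 - 5*y + 75) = (y - 5)*(y + 1)*(y^2 - 2*y - 15) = (y - 5)*(y + 1)*(y + 3)*(y - 5)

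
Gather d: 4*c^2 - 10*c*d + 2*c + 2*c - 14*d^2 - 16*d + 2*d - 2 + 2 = 4*c^2 + 4*c - 14*d^2 + d*(-10*c - 14)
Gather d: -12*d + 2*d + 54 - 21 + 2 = 35 - 10*d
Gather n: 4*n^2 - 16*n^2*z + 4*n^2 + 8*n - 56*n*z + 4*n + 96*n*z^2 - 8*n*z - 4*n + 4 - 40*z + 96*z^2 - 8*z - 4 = n^2*(8 - 16*z) + n*(96*z^2 - 64*z + 8) + 96*z^2 - 48*z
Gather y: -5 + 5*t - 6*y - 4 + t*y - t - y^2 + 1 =4*t - y^2 + y*(t - 6) - 8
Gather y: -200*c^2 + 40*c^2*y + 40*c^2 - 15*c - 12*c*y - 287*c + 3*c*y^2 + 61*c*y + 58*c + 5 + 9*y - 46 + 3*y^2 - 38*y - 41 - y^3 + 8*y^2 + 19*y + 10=-160*c^2 - 244*c - y^3 + y^2*(3*c + 11) + y*(40*c^2 + 49*c - 10) - 72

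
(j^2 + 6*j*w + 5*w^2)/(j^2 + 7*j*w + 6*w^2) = (j + 5*w)/(j + 6*w)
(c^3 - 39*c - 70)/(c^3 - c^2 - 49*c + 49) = (c^2 + 7*c + 10)/(c^2 + 6*c - 7)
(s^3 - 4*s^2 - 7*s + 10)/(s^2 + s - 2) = s - 5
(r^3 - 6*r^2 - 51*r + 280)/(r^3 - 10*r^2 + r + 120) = (r + 7)/(r + 3)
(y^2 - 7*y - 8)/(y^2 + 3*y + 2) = (y - 8)/(y + 2)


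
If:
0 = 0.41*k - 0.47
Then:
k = 1.15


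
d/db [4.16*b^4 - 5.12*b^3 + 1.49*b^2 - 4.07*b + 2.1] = 16.64*b^3 - 15.36*b^2 + 2.98*b - 4.07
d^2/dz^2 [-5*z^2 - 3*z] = -10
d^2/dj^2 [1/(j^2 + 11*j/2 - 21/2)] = 4*(-4*j^2 - 22*j + (4*j + 11)^2 + 42)/(2*j^2 + 11*j - 21)^3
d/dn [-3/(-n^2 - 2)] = -6*n/(n^2 + 2)^2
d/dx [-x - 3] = -1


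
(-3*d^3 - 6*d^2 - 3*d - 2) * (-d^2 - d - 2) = 3*d^5 + 9*d^4 + 15*d^3 + 17*d^2 + 8*d + 4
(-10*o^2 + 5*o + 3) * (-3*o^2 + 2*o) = 30*o^4 - 35*o^3 + o^2 + 6*o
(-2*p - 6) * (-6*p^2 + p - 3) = 12*p^3 + 34*p^2 + 18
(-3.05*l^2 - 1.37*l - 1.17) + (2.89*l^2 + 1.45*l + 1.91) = -0.16*l^2 + 0.0799999999999998*l + 0.74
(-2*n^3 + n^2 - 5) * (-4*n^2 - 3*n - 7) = 8*n^5 + 2*n^4 + 11*n^3 + 13*n^2 + 15*n + 35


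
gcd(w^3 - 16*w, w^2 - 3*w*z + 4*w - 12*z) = w + 4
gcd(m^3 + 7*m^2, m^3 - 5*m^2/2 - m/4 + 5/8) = 1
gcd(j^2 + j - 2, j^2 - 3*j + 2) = j - 1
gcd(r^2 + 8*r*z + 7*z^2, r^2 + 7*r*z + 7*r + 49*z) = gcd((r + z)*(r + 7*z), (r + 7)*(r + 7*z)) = r + 7*z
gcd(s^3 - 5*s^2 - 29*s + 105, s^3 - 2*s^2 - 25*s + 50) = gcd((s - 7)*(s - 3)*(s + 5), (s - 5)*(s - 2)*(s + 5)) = s + 5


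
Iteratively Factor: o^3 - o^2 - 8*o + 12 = (o + 3)*(o^2 - 4*o + 4) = (o - 2)*(o + 3)*(o - 2)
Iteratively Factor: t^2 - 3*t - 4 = (t + 1)*(t - 4)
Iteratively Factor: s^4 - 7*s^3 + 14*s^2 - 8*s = (s - 2)*(s^3 - 5*s^2 + 4*s) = s*(s - 2)*(s^2 - 5*s + 4) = s*(s - 2)*(s - 1)*(s - 4)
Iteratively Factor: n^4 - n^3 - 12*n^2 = (n)*(n^3 - n^2 - 12*n) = n*(n - 4)*(n^2 + 3*n) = n^2*(n - 4)*(n + 3)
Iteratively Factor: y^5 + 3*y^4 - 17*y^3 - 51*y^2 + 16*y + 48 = (y - 4)*(y^4 + 7*y^3 + 11*y^2 - 7*y - 12) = (y - 4)*(y + 3)*(y^3 + 4*y^2 - y - 4) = (y - 4)*(y + 3)*(y + 4)*(y^2 - 1) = (y - 4)*(y - 1)*(y + 3)*(y + 4)*(y + 1)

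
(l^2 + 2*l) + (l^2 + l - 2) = 2*l^2 + 3*l - 2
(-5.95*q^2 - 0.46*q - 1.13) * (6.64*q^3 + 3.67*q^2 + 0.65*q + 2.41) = -39.508*q^5 - 24.8909*q^4 - 13.0589*q^3 - 18.7856*q^2 - 1.8431*q - 2.7233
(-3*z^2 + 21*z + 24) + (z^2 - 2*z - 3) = -2*z^2 + 19*z + 21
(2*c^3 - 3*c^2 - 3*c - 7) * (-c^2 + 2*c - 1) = -2*c^5 + 7*c^4 - 5*c^3 + 4*c^2 - 11*c + 7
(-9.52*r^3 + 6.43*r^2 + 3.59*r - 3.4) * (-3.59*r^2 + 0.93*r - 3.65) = 34.1768*r^5 - 31.9373*r^4 + 27.8398*r^3 - 7.9248*r^2 - 16.2655*r + 12.41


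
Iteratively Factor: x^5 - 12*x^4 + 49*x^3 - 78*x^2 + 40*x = (x)*(x^4 - 12*x^3 + 49*x^2 - 78*x + 40) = x*(x - 5)*(x^3 - 7*x^2 + 14*x - 8) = x*(x - 5)*(x - 4)*(x^2 - 3*x + 2) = x*(x - 5)*(x - 4)*(x - 2)*(x - 1)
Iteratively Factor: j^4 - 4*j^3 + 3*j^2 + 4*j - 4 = (j + 1)*(j^3 - 5*j^2 + 8*j - 4) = (j - 2)*(j + 1)*(j^2 - 3*j + 2) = (j - 2)^2*(j + 1)*(j - 1)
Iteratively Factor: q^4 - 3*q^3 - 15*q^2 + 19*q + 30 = (q - 5)*(q^3 + 2*q^2 - 5*q - 6) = (q - 5)*(q + 3)*(q^2 - q - 2) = (q - 5)*(q - 2)*(q + 3)*(q + 1)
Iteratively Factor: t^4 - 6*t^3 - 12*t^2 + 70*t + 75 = (t - 5)*(t^3 - t^2 - 17*t - 15) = (t - 5)^2*(t^2 + 4*t + 3) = (t - 5)^2*(t + 1)*(t + 3)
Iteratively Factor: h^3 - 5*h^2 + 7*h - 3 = (h - 1)*(h^2 - 4*h + 3) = (h - 3)*(h - 1)*(h - 1)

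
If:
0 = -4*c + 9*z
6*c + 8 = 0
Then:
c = -4/3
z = -16/27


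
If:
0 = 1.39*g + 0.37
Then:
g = -0.27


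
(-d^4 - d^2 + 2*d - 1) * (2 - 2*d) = 2*d^5 - 2*d^4 + 2*d^3 - 6*d^2 + 6*d - 2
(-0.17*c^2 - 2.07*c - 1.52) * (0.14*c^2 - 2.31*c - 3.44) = -0.0238*c^4 + 0.1029*c^3 + 5.1537*c^2 + 10.632*c + 5.2288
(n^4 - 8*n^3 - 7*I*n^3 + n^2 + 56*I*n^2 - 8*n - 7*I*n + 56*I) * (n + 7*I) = n^5 - 8*n^4 + 50*n^3 - 400*n^2 + 49*n - 392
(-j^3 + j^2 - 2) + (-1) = -j^3 + j^2 - 3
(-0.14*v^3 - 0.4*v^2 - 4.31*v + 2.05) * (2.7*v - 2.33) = -0.378*v^4 - 0.7538*v^3 - 10.705*v^2 + 15.5773*v - 4.7765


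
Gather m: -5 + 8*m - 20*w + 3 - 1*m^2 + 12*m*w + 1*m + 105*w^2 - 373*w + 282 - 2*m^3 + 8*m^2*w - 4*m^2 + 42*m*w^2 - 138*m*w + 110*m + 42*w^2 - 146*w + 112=-2*m^3 + m^2*(8*w - 5) + m*(42*w^2 - 126*w + 119) + 147*w^2 - 539*w + 392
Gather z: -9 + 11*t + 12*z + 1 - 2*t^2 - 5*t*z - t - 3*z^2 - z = -2*t^2 + 10*t - 3*z^2 + z*(11 - 5*t) - 8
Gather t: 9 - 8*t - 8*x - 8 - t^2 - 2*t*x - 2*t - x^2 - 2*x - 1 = -t^2 + t*(-2*x - 10) - x^2 - 10*x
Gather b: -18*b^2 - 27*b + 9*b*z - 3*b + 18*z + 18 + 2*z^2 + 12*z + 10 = -18*b^2 + b*(9*z - 30) + 2*z^2 + 30*z + 28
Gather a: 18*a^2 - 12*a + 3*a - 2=18*a^2 - 9*a - 2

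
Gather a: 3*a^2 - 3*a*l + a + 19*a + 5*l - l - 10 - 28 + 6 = 3*a^2 + a*(20 - 3*l) + 4*l - 32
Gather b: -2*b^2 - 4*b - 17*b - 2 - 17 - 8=-2*b^2 - 21*b - 27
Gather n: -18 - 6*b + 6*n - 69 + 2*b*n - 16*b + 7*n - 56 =-22*b + n*(2*b + 13) - 143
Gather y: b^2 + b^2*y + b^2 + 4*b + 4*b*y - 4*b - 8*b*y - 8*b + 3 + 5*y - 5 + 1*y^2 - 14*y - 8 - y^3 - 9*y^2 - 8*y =2*b^2 - 8*b - y^3 - 8*y^2 + y*(b^2 - 4*b - 17) - 10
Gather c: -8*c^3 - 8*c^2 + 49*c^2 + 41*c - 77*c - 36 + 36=-8*c^3 + 41*c^2 - 36*c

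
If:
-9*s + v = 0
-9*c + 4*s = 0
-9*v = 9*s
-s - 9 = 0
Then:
No Solution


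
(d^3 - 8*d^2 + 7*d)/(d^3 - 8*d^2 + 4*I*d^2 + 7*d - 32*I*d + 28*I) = d/(d + 4*I)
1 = 1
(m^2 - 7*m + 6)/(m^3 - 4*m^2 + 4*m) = (m^2 - 7*m + 6)/(m*(m^2 - 4*m + 4))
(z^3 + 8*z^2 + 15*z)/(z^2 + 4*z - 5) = z*(z + 3)/(z - 1)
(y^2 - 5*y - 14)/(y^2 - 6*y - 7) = (y + 2)/(y + 1)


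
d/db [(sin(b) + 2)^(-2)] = -2*cos(b)/(sin(b) + 2)^3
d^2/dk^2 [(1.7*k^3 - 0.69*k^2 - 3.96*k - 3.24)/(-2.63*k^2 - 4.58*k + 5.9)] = (-1.4210854715202e-14*k^5 - 85.9183640000001*k^3 + 474.329316*k^2 + 247.784496*k + 498.529272)/(18.191447*k^6 + 95.038206*k^5 + 43.074666*k^4 - 330.335248*k^3 - 96.6313800000001*k^2 + 478.2894*k - 205.379)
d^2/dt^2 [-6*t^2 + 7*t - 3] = -12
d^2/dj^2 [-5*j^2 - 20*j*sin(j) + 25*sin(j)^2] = 20*j*sin(j) - 100*sin(j)^2 - 40*cos(j) + 40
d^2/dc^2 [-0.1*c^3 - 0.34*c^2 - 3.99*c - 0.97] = -0.6*c - 0.68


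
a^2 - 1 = (a - 1)*(a + 1)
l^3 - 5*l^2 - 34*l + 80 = (l - 8)*(l - 2)*(l + 5)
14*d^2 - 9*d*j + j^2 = (-7*d + j)*(-2*d + j)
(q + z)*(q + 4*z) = q^2 + 5*q*z + 4*z^2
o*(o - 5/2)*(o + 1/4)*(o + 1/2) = o^4 - 7*o^3/4 - 7*o^2/4 - 5*o/16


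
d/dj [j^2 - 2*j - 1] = 2*j - 2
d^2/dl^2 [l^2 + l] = 2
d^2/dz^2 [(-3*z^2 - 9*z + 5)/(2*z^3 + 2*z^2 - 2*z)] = (-3*z^6 - 27*z^5 - 6*z^4 + 19*z^3 - 15*z + 5)/(z^3*(z^6 + 3*z^5 - 5*z^3 + 3*z - 1))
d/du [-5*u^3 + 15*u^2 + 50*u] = -15*u^2 + 30*u + 50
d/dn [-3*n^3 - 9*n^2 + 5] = 9*n*(-n - 2)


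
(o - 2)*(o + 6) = o^2 + 4*o - 12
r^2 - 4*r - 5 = (r - 5)*(r + 1)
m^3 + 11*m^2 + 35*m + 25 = (m + 1)*(m + 5)^2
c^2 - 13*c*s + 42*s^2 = (c - 7*s)*(c - 6*s)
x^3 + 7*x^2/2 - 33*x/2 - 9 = (x - 3)*(x + 1/2)*(x + 6)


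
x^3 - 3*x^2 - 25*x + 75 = (x - 5)*(x - 3)*(x + 5)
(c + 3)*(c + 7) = c^2 + 10*c + 21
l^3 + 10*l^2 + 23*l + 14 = (l + 1)*(l + 2)*(l + 7)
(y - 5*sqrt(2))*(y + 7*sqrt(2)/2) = y^2 - 3*sqrt(2)*y/2 - 35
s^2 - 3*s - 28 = (s - 7)*(s + 4)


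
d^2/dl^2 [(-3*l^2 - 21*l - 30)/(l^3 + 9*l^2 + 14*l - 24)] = 6*(-l^6 - 21*l^5 - 207*l^4 - 1231*l^3 - 4506*l^2 - 9036*l - 7048)/(l^9 + 27*l^8 + 285*l^7 + 1413*l^6 + 2694*l^5 - 2556*l^4 - 13672*l^3 + 1440*l^2 + 24192*l - 13824)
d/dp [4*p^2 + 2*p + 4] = 8*p + 2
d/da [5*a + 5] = 5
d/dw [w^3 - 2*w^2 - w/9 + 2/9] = 3*w^2 - 4*w - 1/9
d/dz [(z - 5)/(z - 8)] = -3/(z - 8)^2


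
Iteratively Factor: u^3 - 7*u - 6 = (u + 1)*(u^2 - u - 6) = (u - 3)*(u + 1)*(u + 2)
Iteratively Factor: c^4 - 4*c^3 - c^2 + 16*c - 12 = (c + 2)*(c^3 - 6*c^2 + 11*c - 6) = (c - 3)*(c + 2)*(c^2 - 3*c + 2) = (c - 3)*(c - 1)*(c + 2)*(c - 2)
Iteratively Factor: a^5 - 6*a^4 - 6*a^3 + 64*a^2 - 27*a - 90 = (a + 3)*(a^4 - 9*a^3 + 21*a^2 + a - 30) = (a + 1)*(a + 3)*(a^3 - 10*a^2 + 31*a - 30) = (a - 3)*(a + 1)*(a + 3)*(a^2 - 7*a + 10) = (a - 3)*(a - 2)*(a + 1)*(a + 3)*(a - 5)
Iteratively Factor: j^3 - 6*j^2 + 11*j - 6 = (j - 3)*(j^2 - 3*j + 2) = (j - 3)*(j - 1)*(j - 2)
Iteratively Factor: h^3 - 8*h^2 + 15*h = (h)*(h^2 - 8*h + 15) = h*(h - 5)*(h - 3)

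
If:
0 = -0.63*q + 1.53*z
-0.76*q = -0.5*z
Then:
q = 0.00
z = 0.00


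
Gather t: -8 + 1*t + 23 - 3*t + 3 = 18 - 2*t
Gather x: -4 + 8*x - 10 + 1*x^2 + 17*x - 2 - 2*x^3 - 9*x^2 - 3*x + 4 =-2*x^3 - 8*x^2 + 22*x - 12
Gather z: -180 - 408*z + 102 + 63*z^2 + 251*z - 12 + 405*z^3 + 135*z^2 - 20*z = 405*z^3 + 198*z^2 - 177*z - 90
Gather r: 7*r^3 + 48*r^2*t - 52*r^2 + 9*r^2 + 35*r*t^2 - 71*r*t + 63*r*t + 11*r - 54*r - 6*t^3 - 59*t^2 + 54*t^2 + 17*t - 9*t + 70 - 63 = 7*r^3 + r^2*(48*t - 43) + r*(35*t^2 - 8*t - 43) - 6*t^3 - 5*t^2 + 8*t + 7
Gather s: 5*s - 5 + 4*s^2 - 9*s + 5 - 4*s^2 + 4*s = 0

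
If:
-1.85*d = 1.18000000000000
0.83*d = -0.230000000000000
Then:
No Solution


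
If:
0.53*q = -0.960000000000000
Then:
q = -1.81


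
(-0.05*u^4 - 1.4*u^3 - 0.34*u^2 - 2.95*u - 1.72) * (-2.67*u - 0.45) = 0.1335*u^5 + 3.7605*u^4 + 1.5378*u^3 + 8.0295*u^2 + 5.9199*u + 0.774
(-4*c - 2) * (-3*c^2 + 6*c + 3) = 12*c^3 - 18*c^2 - 24*c - 6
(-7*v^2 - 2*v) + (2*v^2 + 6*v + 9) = -5*v^2 + 4*v + 9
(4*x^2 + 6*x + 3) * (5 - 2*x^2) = -8*x^4 - 12*x^3 + 14*x^2 + 30*x + 15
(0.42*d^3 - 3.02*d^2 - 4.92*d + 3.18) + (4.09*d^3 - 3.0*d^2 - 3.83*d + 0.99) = 4.51*d^3 - 6.02*d^2 - 8.75*d + 4.17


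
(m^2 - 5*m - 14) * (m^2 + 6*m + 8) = m^4 + m^3 - 36*m^2 - 124*m - 112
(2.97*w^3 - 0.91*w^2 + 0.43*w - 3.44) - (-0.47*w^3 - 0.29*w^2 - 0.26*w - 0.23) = 3.44*w^3 - 0.62*w^2 + 0.69*w - 3.21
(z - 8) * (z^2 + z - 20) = z^3 - 7*z^2 - 28*z + 160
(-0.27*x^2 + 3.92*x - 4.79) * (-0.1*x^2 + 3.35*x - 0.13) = 0.027*x^4 - 1.2965*x^3 + 13.6461*x^2 - 16.5561*x + 0.6227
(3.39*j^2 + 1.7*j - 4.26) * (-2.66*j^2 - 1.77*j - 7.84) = -9.0174*j^4 - 10.5223*j^3 - 18.255*j^2 - 5.7878*j + 33.3984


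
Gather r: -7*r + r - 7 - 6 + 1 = -6*r - 12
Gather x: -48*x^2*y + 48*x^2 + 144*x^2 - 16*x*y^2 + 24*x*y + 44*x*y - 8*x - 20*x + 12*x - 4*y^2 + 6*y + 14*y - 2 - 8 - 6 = x^2*(192 - 48*y) + x*(-16*y^2 + 68*y - 16) - 4*y^2 + 20*y - 16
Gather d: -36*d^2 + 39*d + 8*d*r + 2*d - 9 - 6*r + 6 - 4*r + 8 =-36*d^2 + d*(8*r + 41) - 10*r + 5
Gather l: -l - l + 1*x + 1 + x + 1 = -2*l + 2*x + 2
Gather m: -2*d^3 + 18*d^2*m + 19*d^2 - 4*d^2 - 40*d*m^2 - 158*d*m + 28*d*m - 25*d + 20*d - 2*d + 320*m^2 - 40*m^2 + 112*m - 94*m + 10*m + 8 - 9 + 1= -2*d^3 + 15*d^2 - 7*d + m^2*(280 - 40*d) + m*(18*d^2 - 130*d + 28)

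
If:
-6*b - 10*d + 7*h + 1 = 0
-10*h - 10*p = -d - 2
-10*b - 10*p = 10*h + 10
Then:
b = 7*p/87 - 38/29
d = 32/29 - 70*p/87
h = 9/29 - 94*p/87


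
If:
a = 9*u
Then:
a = 9*u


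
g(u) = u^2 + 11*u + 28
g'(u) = 2*u + 11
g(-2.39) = 7.42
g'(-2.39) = 6.22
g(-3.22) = 2.95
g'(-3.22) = 4.56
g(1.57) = 47.73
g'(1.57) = 14.14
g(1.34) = 44.54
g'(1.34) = 13.68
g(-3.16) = 3.23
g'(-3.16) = 4.68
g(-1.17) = 16.50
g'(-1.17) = 8.66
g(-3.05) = 3.75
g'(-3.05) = 4.90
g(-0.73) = 20.50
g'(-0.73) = 9.54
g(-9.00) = 10.00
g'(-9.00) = -7.00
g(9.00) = 208.00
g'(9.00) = 29.00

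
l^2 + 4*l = l*(l + 4)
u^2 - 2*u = u*(u - 2)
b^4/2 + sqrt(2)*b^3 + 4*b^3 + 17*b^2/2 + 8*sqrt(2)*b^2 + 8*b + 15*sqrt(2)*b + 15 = (b/2 + sqrt(2)/2)*(b + 3)*(b + 5)*(b + sqrt(2))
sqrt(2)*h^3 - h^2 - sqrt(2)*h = h*(h - sqrt(2))*(sqrt(2)*h + 1)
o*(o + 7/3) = o^2 + 7*o/3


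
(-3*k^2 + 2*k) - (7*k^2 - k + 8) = -10*k^2 + 3*k - 8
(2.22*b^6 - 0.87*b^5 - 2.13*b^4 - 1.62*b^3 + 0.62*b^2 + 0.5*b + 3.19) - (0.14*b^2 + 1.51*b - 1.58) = 2.22*b^6 - 0.87*b^5 - 2.13*b^4 - 1.62*b^3 + 0.48*b^2 - 1.01*b + 4.77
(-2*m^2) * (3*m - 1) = -6*m^3 + 2*m^2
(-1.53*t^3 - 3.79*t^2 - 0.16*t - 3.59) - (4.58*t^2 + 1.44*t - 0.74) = -1.53*t^3 - 8.37*t^2 - 1.6*t - 2.85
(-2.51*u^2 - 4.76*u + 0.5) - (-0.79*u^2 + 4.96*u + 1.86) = -1.72*u^2 - 9.72*u - 1.36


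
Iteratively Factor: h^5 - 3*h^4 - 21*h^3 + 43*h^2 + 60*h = (h + 4)*(h^4 - 7*h^3 + 7*h^2 + 15*h) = h*(h + 4)*(h^3 - 7*h^2 + 7*h + 15) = h*(h - 5)*(h + 4)*(h^2 - 2*h - 3) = h*(h - 5)*(h + 1)*(h + 4)*(h - 3)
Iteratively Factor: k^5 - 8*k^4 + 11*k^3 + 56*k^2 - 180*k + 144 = (k - 2)*(k^4 - 6*k^3 - k^2 + 54*k - 72) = (k - 3)*(k - 2)*(k^3 - 3*k^2 - 10*k + 24) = (k - 3)*(k - 2)*(k + 3)*(k^2 - 6*k + 8) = (k - 4)*(k - 3)*(k - 2)*(k + 3)*(k - 2)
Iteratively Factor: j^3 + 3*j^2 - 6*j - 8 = (j - 2)*(j^2 + 5*j + 4) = (j - 2)*(j + 4)*(j + 1)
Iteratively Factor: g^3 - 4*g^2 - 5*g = (g - 5)*(g^2 + g) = (g - 5)*(g + 1)*(g)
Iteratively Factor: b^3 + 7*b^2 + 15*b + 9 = (b + 3)*(b^2 + 4*b + 3) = (b + 1)*(b + 3)*(b + 3)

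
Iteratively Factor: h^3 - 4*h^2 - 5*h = (h - 5)*(h^2 + h) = (h - 5)*(h + 1)*(h)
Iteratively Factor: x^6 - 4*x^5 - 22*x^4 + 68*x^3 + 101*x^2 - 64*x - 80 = (x + 1)*(x^5 - 5*x^4 - 17*x^3 + 85*x^2 + 16*x - 80) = (x - 5)*(x + 1)*(x^4 - 17*x^2 + 16) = (x - 5)*(x + 1)^2*(x^3 - x^2 - 16*x + 16) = (x - 5)*(x - 4)*(x + 1)^2*(x^2 + 3*x - 4) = (x - 5)*(x - 4)*(x + 1)^2*(x + 4)*(x - 1)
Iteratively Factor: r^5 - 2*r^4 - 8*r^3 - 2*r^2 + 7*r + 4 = (r + 1)*(r^4 - 3*r^3 - 5*r^2 + 3*r + 4) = (r + 1)^2*(r^3 - 4*r^2 - r + 4) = (r - 1)*(r + 1)^2*(r^2 - 3*r - 4) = (r - 1)*(r + 1)^3*(r - 4)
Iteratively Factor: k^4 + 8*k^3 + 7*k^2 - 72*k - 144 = (k + 4)*(k^3 + 4*k^2 - 9*k - 36) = (k - 3)*(k + 4)*(k^2 + 7*k + 12) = (k - 3)*(k + 3)*(k + 4)*(k + 4)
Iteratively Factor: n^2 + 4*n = (n)*(n + 4)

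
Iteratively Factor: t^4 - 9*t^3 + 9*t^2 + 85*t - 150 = (t - 2)*(t^3 - 7*t^2 - 5*t + 75) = (t - 5)*(t - 2)*(t^2 - 2*t - 15) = (t - 5)^2*(t - 2)*(t + 3)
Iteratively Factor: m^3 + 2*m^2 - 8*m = (m + 4)*(m^2 - 2*m) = (m - 2)*(m + 4)*(m)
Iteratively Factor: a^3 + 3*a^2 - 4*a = (a + 4)*(a^2 - a) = a*(a + 4)*(a - 1)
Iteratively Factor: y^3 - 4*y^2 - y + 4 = (y - 4)*(y^2 - 1) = (y - 4)*(y + 1)*(y - 1)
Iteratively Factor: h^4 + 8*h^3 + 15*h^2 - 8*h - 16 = (h + 4)*(h^3 + 4*h^2 - h - 4) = (h - 1)*(h + 4)*(h^2 + 5*h + 4) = (h - 1)*(h + 4)^2*(h + 1)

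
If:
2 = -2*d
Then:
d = -1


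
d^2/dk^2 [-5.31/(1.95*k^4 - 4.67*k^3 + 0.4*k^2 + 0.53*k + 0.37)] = ((124.254*k^2 - 148.7862*k + 4.248)*(1.95*k^4 - 4.67*k^3 + 0.4*k^2 + 0.53*k + 0.37) - 5.31*(7.8*k^3 - 14.01*k^2 + 0.8*k + 0.53)*(15.6*k^3 - 28.02*k^2 + 1.6*k + 1.06))/(1.95*k^4 - 4.67*k^3 + 0.4*k^2 + 0.53*k + 0.37)^3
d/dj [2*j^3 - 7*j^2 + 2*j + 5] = 6*j^2 - 14*j + 2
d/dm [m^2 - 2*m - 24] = 2*m - 2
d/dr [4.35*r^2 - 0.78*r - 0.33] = 8.7*r - 0.78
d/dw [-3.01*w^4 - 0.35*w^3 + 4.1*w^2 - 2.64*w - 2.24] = -12.04*w^3 - 1.05*w^2 + 8.2*w - 2.64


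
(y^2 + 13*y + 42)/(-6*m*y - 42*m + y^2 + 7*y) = (y + 6)/(-6*m + y)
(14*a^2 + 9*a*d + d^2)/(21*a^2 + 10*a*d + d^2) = (2*a + d)/(3*a + d)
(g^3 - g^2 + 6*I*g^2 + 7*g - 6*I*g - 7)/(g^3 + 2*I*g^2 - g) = (g^3 + g^2*(-1 + 6*I) + g*(7 - 6*I) - 7)/(g*(g^2 + 2*I*g - 1))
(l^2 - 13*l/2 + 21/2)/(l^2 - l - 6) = (l - 7/2)/(l + 2)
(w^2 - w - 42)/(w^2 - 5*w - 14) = (w + 6)/(w + 2)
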